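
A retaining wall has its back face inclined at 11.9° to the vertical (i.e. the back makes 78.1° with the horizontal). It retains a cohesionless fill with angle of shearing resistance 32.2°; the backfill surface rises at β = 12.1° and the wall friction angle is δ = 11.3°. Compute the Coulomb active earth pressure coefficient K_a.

K_a = sin²(α+φ) / [sin²α · sin(α−δ) · (1 + √{sin(φ+δ)sin(φ−β) / (sin(α−δ)sin(α+β))})²].
With α = 78.1°, φ = 32.2°, δ = 11.3°, β = 12.1°: K_a = 0.4399.

0.440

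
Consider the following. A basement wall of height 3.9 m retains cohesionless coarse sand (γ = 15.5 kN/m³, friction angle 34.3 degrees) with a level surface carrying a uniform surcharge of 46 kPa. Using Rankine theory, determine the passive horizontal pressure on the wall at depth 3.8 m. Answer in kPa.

K_p = (1 + sin φ)/(1 − sin φ) = 3.582.
σ_v = γz + q = 15.5 × 3.8 + 46 = 104.9 kPa.
σ_h = K_p σ_v = 3.582 × 104.9 = 375.8 kPa.

376 kPa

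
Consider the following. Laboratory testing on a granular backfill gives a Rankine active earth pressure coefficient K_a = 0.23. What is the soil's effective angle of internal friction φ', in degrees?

K_a = tan²(45° − φ/2) ⇒ 45° − φ/2 = arctan(√0.23) = 25.62°.
φ = 2(45° − 25.62°) = 38.76°.

38.8°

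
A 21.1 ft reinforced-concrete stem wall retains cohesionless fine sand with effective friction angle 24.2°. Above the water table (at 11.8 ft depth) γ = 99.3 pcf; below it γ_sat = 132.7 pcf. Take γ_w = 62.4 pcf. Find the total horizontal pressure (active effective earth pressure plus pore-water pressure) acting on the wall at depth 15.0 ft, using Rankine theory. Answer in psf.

K_a = (1 − sin φ)/(1 + sin φ) = 0.4185.
γ' = 132.7 − 62.4 = 70.30 pcf.
Effective vertical stress at 15.0 ft: σ'_v = 99.3×11.8 + 70.30×3.20 = 1397 psf.
σ'_h = K_a σ'_v = 0.4185 × 1397 = 584.5 psf; u = γ_w × 3.20 = 199.7 psf.
Total σ_h = 584.5 + 199.7 = 784.2 psf.

784 psf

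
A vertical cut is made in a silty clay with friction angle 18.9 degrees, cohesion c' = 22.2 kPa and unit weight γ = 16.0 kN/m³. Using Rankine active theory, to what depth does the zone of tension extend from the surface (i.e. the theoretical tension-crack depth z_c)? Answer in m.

3.88 m

K_a = tan²(45° − 18.9°/2) = 0.5107; √K_a = 0.7146.
The active pressure is zero where K_a γ z = 2c√K_a, so z_c = 2c/(γ√K_a) = 2×22.2/(16.0×0.7146) = 3.883 m.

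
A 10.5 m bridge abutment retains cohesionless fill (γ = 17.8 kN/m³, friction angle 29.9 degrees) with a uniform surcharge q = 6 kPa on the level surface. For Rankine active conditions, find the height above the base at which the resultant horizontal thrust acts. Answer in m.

3.61 m

K_a = 0.3347.
Triangular part P₁ = ½K_aγH² = 328.4 at H/3 = 3.500 m; rectangular part P₂ = K_a q H = 21.08 at H/2 = 5.250 m.
ȳ = (P₁·3.500 + P₂·5.250)/(P₁+P₂) = 3.606 m.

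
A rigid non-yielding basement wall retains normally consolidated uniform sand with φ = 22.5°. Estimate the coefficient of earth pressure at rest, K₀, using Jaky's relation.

0.617

K₀ = 1 − sin φ' = 1 − sin 22.5° = 0.6173.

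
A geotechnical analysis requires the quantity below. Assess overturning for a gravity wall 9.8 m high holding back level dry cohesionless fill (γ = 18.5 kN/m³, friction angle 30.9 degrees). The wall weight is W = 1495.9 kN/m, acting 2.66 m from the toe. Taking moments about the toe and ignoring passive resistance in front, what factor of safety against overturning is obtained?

K_a = tan²(45° − 30.9°/2) = 0.3214.
P_a = ½K_aγH² = 0.5×0.3214×18.5×9.8² = 285.5 kN/m, acting at H/3 = 3.267 m above the base.
Overturning moment M_o = P_a × H/3 = 285.5 × 3.267 = 932.7.
Resisting moment M_r = W × 2.66 = 1495.9 × 2.66 = 3979.
FS_overturning = M_r/M_o = 3979/932.7 = 4.266.

4.27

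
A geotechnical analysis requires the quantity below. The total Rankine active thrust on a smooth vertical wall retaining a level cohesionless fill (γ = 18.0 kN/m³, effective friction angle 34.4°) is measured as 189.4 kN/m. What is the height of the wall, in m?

K_a = 0.2780. P_a = ½ K_a γ H² ⇒ H = √(2P_a/(K_a γ)).
H = √(2×189.4/(0.2780×18.0)) = 8.701 m.

8.70 m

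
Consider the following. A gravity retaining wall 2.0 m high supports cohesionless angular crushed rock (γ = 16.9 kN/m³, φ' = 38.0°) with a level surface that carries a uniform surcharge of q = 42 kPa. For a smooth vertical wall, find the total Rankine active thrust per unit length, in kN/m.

K_a = tan²(45° − φ/2) = 0.2379.
Soil triangle: ½ K_a γ H² = 0.5×0.2379×16.9×2.0² = 8.040 kN/m.
Surcharge rectangle: K_a q H = 0.2379×42×2.0 = 19.98 kN/m.
Total = 8.040 + 19.98 = 28.02 kN/m.

28.0 kN/m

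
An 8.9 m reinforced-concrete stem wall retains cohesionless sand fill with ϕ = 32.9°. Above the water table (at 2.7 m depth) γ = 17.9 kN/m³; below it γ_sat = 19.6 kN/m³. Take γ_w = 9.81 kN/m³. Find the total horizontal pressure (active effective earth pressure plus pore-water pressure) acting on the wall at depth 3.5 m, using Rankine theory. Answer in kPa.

K_a = (1 − sin φ)/(1 + sin φ) = 0.2960.
γ' = 19.6 − 9.81 = 9.790 kN/m³.
Effective vertical stress at 3.5 m: σ'_v = 17.9×2.7 + 9.790×0.800 = 56.16 kPa.
σ'_h = K_a σ'_v = 0.2960 × 56.16 = 16.63 kPa; u = γ_w × 0.800 = 7.848 kPa.
Total σ_h = 16.63 + 7.848 = 24.47 kPa.

24.5 kPa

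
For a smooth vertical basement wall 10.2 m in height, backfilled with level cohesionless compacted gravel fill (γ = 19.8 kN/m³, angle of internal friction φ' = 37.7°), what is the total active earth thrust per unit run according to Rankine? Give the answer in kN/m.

248 kN/m

K_a = tan²(45° − φ/2) = 0.2411.
P_a = ½ K_a γ H² = 0.5 × 0.2411 × 19.8 × 10.2² = 248.3 kN/m.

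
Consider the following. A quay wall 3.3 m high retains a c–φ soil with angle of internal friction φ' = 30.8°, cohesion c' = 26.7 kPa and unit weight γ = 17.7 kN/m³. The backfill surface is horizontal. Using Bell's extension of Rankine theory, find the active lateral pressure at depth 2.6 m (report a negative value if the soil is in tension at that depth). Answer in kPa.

-15.5 kPa

K_a = (1 − sin φ)/(1 + sin φ) = 0.3227.
σ_a = K_a γ z − 2c√K_a = 0.3227×17.7×2.6 − 2×26.7×0.5681 = -15.48 kPa.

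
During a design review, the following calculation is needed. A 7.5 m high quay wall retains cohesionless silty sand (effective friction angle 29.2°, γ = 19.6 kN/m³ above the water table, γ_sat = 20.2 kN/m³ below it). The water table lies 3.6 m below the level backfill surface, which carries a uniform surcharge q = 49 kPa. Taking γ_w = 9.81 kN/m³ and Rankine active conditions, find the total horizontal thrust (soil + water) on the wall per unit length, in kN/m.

367 kN/m

K_a = tan²(45° − φ/2) = 0.3442.
γ' = 20.2 − 9.81 = 10.39 kN/m³. h₂ = H − d_w = 3.9 m.
σ'_h: at surface K_a·q = 16.87; at WT K_a(q+γd_w) = 41.15; at base K_a(q+γd_w+γ'h₂) = 55.10 kPa.
P₁ = ½(16.87+41.15)×3.6 = 104.4; P₂ = ½(41.15+55.10)×3.9 = 187.7; P_w = ½γ_w h₂² = 74.61.
Total = 104.4+187.7+74.61 = 366.7 kN/m.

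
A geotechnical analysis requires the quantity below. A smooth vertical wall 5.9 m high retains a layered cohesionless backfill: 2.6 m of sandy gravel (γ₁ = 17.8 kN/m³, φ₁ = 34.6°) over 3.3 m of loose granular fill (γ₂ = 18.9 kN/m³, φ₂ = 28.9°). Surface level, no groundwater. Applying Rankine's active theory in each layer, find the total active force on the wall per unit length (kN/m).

K_a1 = tan²(45°−34.6°/2) = 0.2756; K_a2 = tan²(45°−28.9°/2) = 0.3484.
Layer 1: σ at base = K_a1 γ₁ h₁ = 12.76 kPa; P₁ = ½×12.76×2.6 = 16.58.
Layer 2: σ_v at top = γ₁h₁ = 46.28; σ_h top = K_a2×46.28 = 16.12; σ_h base = K_a2×(46.28+18.9×3.3) = 37.85.
P₂ = ½(16.12+37.85)×3.3 = 89.05. Total P_a = 16.58+89.05 = 105.6 kN/m.

106 kN/m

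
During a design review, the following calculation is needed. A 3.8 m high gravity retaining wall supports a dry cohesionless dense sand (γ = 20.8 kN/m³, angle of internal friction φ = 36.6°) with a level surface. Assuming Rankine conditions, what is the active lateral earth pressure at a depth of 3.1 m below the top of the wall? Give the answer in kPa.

16.3 kPa

K_a = (1 − sin φ)/(1 + sin φ) = 0.2530.
σ_h = K_a γ z = 0.2530 × 20.8 × 3.1 = 16.31 kPa.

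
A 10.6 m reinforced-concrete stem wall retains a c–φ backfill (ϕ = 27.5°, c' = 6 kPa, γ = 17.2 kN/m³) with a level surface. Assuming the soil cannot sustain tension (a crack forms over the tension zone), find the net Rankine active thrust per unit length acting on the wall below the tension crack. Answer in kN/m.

K_a = 0.3682; √K_a = 0.6068.
Tension-crack depth z_c = 2c/(γ√K_a) = 2×6/(17.2×0.6068) = 1.150 m.
σ_a at base = K_a γ H − 2c√K_a = 0.3682×17.2×10.6 − 2×6×0.6068 = 59.85 kPa.
P_a = ½ × 59.85 × (H − z_c) = 0.5×59.85×9.450 = 282.8 kN/m.

283 kN/m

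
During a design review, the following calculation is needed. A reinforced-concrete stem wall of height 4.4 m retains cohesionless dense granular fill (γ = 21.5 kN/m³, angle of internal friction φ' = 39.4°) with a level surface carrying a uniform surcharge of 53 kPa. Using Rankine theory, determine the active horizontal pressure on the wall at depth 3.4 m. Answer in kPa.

K_a = (1 − sin φ)/(1 + sin φ) = 0.2234.
σ_v = γz + q = 21.5 × 3.4 + 53 = 126.1 kPa.
σ_h = K_a σ_v = 0.2234 × 126.1 = 28.18 kPa.

28.2 kPa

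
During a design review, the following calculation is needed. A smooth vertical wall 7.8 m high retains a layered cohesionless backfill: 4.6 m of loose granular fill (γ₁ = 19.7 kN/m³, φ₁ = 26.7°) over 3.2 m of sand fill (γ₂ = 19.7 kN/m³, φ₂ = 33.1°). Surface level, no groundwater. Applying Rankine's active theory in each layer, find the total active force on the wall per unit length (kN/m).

194 kN/m

K_a1 = tan²(45°−26.7°/2) = 0.3800; K_a2 = tan²(45°−33.1°/2) = 0.2936.
Layer 1: σ at base = K_a1 γ₁ h₁ = 34.43 kPa; P₁ = ½×34.43×4.6 = 79.19.
Layer 2: σ_v at top = γ₁h₁ = 90.62; σ_h top = K_a2×90.62 = 26.60; σ_h base = K_a2×(90.62+19.7×3.2) = 45.11.
P₂ = ½(26.60+45.11)×3.2 = 114.7. Total P_a = 79.19+114.7 = 193.9 kN/m.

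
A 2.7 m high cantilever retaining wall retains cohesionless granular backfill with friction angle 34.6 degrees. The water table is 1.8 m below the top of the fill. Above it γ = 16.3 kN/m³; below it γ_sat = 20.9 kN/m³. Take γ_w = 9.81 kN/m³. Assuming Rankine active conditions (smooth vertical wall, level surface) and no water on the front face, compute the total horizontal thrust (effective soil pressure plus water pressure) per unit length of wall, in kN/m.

19.8 kN/m

K_a = tan²(45° − φ/2) = 0.2756.
γ' = 20.9 − 9.81 = 11.09 kN/m³. Depth below WT = 0.9 m.
σ'_h at WT = K_a γ d_w = 8.087 kPa; at base = 8.087 + K_a γ' × 0.9 = 10.84 kPa.
P₁ (0–1.8 m) = ½×8.087×1.8 = 7.278. P₂ (1.8–2.7 m) = ½(8.087+10.84)×0.9 = 8.516.
P_w = ½ γ_w h₂² = 0.5×9.81×0.9² = 3.973. Total = 7.278+8.516+3.973 = 19.77 kN/m.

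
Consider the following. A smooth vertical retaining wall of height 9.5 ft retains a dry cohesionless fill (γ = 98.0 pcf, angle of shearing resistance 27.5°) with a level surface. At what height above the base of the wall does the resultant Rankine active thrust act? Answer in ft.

3.17 ft

K_a = 0.3682.
The pressure distribution is triangular, so the resultant acts at H/3 above the base = 9.5/3 = 3.167 ft.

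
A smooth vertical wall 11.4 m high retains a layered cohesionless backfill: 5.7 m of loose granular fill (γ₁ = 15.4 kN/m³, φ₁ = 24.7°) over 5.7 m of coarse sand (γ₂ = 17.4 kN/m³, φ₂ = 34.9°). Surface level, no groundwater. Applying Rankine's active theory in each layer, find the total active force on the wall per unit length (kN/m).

316 kN/m

K_a1 = tan²(45°−24.7°/2) = 0.4106; K_a2 = tan²(45°−34.9°/2) = 0.2721.
Layer 1: σ at base = K_a1 γ₁ h₁ = 36.04 kPa; P₁ = ½×36.04×5.7 = 102.7.
Layer 2: σ_v at top = γ₁h₁ = 87.78; σ_h top = K_a2×87.78 = 23.89; σ_h base = K_a2×(87.78+17.4×5.7) = 50.88.
P₂ = ½(23.89+50.88)×5.7 = 213.1. Total P_a = 102.7+213.1 = 315.8 kN/m.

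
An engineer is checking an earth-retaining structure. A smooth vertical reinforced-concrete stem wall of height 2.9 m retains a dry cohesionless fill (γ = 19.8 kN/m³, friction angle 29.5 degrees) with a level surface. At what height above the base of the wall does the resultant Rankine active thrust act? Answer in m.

K_a = 0.3401.
The pressure distribution is triangular, so the resultant acts at H/3 above the base = 2.9/3 = 0.9667 m.

0.967 m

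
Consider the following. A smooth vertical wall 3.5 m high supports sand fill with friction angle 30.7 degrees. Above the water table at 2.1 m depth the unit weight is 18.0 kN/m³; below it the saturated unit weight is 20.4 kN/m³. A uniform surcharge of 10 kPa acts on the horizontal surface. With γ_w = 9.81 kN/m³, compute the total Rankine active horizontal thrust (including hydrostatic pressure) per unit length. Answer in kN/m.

54.3 kN/m

K_a = tan²(45° − φ/2) = 0.3240.
γ' = 20.4 − 9.81 = 10.59 kN/m³. h₂ = H − d_w = 1.4 m.
σ'_h: at surface K_a·q = 3.240; at WT K_a(q+γd_w) = 15.49; at base K_a(q+γd_w+γ'h₂) = 20.29 kPa.
P₁ = ½(3.240+15.49)×2.1 = 19.67; P₂ = ½(15.49+20.29)×1.4 = 25.05; P_w = ½γ_w h₂² = 9.614.
Total = 19.67+25.05+9.614 = 54.33 kN/m.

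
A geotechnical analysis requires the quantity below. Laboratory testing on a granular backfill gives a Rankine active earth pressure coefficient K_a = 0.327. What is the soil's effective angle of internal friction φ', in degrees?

30.5°

K_a = tan²(45° − φ/2) ⇒ 45° − φ/2 = arctan(√0.327) = 29.76°.
φ = 2(45° − 29.76°) = 30.47°.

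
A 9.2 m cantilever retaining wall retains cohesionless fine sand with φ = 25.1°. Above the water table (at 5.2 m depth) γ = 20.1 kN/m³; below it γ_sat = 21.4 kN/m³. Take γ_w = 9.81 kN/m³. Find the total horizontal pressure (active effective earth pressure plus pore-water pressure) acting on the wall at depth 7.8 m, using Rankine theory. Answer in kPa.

79.9 kPa

K_a = (1 − sin φ)/(1 + sin φ) = 0.4043.
γ' = 21.4 − 9.81 = 11.59 kN/m³.
Effective vertical stress at 7.8 m: σ'_v = 20.1×5.2 + 11.59×2.60 = 134.7 kPa.
σ'_h = K_a σ'_v = 0.4043 × 134.7 = 54.44 kPa; u = γ_w × 2.60 = 25.51 kPa.
Total σ_h = 54.44 + 25.51 = 79.95 kPa.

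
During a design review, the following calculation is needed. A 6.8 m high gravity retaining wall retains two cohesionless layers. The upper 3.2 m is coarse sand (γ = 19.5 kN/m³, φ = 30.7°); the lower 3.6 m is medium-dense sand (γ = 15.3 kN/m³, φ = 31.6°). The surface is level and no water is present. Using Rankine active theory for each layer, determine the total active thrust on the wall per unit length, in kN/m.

133 kN/m

K_a1 = tan²(45°−30.7°/2) = 0.3240; K_a2 = tan²(45°−31.6°/2) = 0.3123.
Layer 1: σ at base = K_a1 γ₁ h₁ = 20.22 kPa; P₁ = ½×20.22×3.2 = 32.35.
Layer 2: σ_v at top = γ₁h₁ = 62.40; σ_h top = K_a2×62.40 = 19.49; σ_h base = K_a2×(62.40+15.3×3.6) = 36.69.
P₂ = ½(19.49+36.69)×3.6 = 101.1. Total P_a = 32.35+101.1 = 133.5 kN/m.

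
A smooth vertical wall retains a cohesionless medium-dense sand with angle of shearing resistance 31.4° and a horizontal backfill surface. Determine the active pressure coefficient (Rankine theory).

K_a = (1 − sin φ)/(1 + sin φ) = (1 − sin 31.4°)/(1 + sin 31.4°) = 0.3149.

0.315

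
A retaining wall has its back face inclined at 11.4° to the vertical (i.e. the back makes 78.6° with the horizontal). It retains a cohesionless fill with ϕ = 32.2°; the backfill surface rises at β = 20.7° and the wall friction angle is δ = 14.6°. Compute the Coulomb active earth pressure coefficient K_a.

0.513

K_a = sin²(α+φ) / [sin²α · sin(α−δ) · (1 + √{sin(φ+δ)sin(φ−β) / (sin(α−δ)sin(α+β))})²].
With α = 78.6°, φ = 32.2°, δ = 14.6°, β = 20.7°: K_a = 0.5127.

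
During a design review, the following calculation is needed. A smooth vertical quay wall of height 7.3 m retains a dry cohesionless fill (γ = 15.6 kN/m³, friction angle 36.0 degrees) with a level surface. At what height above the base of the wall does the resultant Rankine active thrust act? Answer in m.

2.43 m

K_a = 0.2596.
The pressure distribution is triangular, so the resultant acts at H/3 above the base = 7.3/3 = 2.433 m.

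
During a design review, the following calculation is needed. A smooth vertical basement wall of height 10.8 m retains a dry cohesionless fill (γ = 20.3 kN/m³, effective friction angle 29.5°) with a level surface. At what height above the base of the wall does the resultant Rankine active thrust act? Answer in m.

3.60 m

K_a = 0.3401.
The pressure distribution is triangular, so the resultant acts at H/3 above the base = 10.8/3 = 3.600 m.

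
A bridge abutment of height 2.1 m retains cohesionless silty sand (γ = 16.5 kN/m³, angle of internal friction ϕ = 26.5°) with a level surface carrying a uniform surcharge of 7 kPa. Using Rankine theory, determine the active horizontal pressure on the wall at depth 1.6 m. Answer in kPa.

K_a = (1 − sin φ)/(1 + sin φ) = 0.3829.
σ_v = γz + q = 16.5 × 1.6 + 7 = 33.40 kPa.
σ_h = K_a σ_v = 0.3829 × 33.40 = 12.79 kPa.

12.8 kPa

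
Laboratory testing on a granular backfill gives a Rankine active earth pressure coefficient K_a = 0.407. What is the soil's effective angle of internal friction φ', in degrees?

K_a = tan²(45° − φ/2) ⇒ 45° − φ/2 = arctan(√0.407) = 32.54°.
φ = 2(45° − 32.54°) = 24.93°.

24.9°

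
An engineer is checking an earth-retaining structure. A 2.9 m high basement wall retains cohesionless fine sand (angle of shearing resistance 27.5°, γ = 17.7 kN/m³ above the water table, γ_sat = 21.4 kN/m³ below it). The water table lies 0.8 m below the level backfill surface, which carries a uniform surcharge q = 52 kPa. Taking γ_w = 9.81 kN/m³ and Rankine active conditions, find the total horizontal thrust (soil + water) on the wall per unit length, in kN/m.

99.6 kN/m

K_a = tan²(45° − φ/2) = 0.3682.
γ' = 21.4 − 9.81 = 11.59 kN/m³. h₂ = H − d_w = 2.1 m.
σ'_h: at surface K_a·q = 19.15; at WT K_a(q+γd_w) = 24.36; at base K_a(q+γd_w+γ'h₂) = 33.32 kPa.
P₁ = ½(19.15+24.36)×0.8 = 17.40; P₂ = ½(24.36+33.32)×2.1 = 60.57; P_w = ½γ_w h₂² = 21.63.
Total = 17.40+60.57+21.63 = 99.60 kN/m.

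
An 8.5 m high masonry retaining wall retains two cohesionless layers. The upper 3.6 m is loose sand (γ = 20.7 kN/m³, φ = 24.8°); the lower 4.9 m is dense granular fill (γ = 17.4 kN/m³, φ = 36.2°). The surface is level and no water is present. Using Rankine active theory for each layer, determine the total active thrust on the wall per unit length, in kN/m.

203 kN/m

K_a1 = tan²(45°−24.8°/2) = 0.4090; K_a2 = tan²(45°−36.2°/2) = 0.2574.
Layer 1: σ at base = K_a1 γ₁ h₁ = 30.48 kPa; P₁ = ½×30.48×3.6 = 54.86.
Layer 2: σ_v at top = γ₁h₁ = 74.52; σ_h top = K_a2×74.52 = 19.18; σ_h base = K_a2×(74.52+17.4×4.9) = 41.12.
P₂ = ½(19.18+41.12)×4.9 = 147.7. Total P_a = 54.86+147.7 = 202.6 kN/m.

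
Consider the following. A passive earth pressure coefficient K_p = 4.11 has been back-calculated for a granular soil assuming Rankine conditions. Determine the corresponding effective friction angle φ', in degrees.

37.5°

K_p = (1+sin φ)/(1−sin φ) ⇒ sin φ = (K_p − 1)/(K_p + 1) = 0.6086.
φ = arcsin(0.6086) = 37.49°.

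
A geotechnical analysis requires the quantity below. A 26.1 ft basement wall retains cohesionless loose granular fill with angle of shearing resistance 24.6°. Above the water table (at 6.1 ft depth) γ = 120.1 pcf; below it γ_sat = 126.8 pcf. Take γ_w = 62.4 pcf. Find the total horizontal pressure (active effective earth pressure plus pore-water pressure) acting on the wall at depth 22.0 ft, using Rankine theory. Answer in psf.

1720 psf

K_a = (1 − sin φ)/(1 + sin φ) = 0.4121.
γ' = 126.8 − 62.4 = 64.40 pcf.
Effective vertical stress at 22.0 ft: σ'_v = 120.1×6.1 + 64.40×15.9 = 1757 psf.
σ'_h = K_a σ'_v = 0.4121 × 1757 = 724.0 psf; u = γ_w × 15.9 = 992.2 psf.
Total σ_h = 724.0 + 992.2 = 1716 psf.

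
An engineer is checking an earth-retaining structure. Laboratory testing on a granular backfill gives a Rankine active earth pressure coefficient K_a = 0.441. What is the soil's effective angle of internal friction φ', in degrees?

22.8°

K_a = tan²(45° − φ/2) ⇒ 45° − φ/2 = arctan(√0.441) = 33.59°.
φ = 2(45° − 33.59°) = 22.83°.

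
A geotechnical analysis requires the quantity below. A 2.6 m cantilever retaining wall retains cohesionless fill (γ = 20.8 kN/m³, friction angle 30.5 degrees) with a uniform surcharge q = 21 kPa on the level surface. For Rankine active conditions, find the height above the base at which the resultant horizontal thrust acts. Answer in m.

K_a = 0.3267.
Triangular part P₁ = ½K_aγH² = 22.97 at H/3 = 0.8667 m; rectangular part P₂ = K_a q H = 17.84 at H/2 = 1.300 m.
ȳ = (P₁·0.8667 + P₂·1.300)/(P₁+P₂) = 1.056 m.

1.06 m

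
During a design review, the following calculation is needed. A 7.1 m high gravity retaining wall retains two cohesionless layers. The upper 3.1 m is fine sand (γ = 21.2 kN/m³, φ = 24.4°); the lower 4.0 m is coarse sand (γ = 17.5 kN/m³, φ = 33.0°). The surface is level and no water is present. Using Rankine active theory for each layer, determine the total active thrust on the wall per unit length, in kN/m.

161 kN/m

K_a1 = tan²(45°−24.4°/2) = 0.4153; K_a2 = tan²(45°−33.0°/2) = 0.2948.
Layer 1: σ at base = K_a1 γ₁ h₁ = 27.30 kPa; P₁ = ½×27.30×3.1 = 42.31.
Layer 2: σ_v at top = γ₁h₁ = 65.72; σ_h top = K_a2×65.72 = 19.37; σ_h base = K_a2×(65.72+17.5×4.0) = 40.01.
P₂ = ½(19.37+40.01)×4.0 = 118.8. Total P_a = 42.31+118.8 = 161.1 kN/m.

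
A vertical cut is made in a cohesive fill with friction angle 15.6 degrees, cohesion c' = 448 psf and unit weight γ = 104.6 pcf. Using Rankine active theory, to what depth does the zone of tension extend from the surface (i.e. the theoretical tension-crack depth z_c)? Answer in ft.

11.3 ft

K_a = tan²(45° − 15.6°/2) = 0.5761; √K_a = 0.7590.
The active pressure is zero where K_a γ z = 2c√K_a, so z_c = 2c/(γ√K_a) = 2×448/(104.6×0.7590) = 11.29 ft.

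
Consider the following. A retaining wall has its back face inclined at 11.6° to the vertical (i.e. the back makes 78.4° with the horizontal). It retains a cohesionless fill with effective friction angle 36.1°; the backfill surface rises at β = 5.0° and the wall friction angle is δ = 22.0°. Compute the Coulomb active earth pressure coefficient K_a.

K_a = sin²(α+φ) / [sin²α · sin(α−δ) · (1 + √{sin(φ+δ)sin(φ−β) / (sin(α−δ)sin(α+β))})²].
With α = 78.4°, φ = 36.1°, δ = 22.0°, β = 5.0°: K_a = 0.3470.

0.347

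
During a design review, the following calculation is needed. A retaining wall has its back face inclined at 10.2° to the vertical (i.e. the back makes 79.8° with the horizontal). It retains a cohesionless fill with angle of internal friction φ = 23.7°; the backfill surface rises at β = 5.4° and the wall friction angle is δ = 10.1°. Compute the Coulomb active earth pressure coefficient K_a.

K_a = sin²(α+φ) / [sin²α · sin(α−δ) · (1 + √{sin(φ+δ)sin(φ−β) / (sin(α−δ)sin(α+β))})²].
With α = 79.8°, φ = 23.7°, δ = 10.1°, β = 5.4°: K_a = 0.5073.

0.507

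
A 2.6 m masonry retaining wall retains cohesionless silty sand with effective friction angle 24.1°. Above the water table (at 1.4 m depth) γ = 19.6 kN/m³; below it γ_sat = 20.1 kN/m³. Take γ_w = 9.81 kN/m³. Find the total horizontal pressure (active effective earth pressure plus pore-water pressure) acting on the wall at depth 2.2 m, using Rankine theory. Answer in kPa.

22.8 kPa

K_a = (1 − sin φ)/(1 + sin φ) = 0.4201.
γ' = 20.1 − 9.81 = 10.29 kN/m³.
Effective vertical stress at 2.2 m: σ'_v = 19.6×1.4 + 10.29×0.800 = 35.67 kPa.
σ'_h = K_a σ'_v = 0.4201 × 35.67 = 14.99 kPa; u = γ_w × 0.800 = 7.848 kPa.
Total σ_h = 14.99 + 7.848 = 22.83 kPa.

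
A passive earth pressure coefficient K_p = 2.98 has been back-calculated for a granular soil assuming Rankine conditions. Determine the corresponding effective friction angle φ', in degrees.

K_p = (1+sin φ)/(1−sin φ) ⇒ sin φ = (K_p − 1)/(K_p + 1) = 0.4975.
φ = arcsin(0.4975) = 29.83°.

29.8°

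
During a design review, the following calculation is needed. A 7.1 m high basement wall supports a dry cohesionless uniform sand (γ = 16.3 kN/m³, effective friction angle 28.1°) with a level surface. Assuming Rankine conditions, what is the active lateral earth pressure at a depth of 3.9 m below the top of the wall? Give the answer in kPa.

K_a = (1 − sin φ)/(1 + sin φ) = 0.3596.
σ_h = K_a γ z = 0.3596 × 16.3 × 3.9 = 22.86 kPa.

22.9 kPa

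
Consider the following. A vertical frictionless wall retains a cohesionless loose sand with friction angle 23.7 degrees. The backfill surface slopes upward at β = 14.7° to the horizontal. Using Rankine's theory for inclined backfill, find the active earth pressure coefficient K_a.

K_a = cos β · (cos β − √(cos²β − cos²φ)) / (cos β + √(cos²β − cos²φ)).
cos β = 0.9673, cos φ = 0.9157, √(cos²β − cos²φ) = 0.3117.
K_a = 0.9673 × (0.9673 − 0.3117)/(0.9673 + 0.3117) = 0.4958.

0.496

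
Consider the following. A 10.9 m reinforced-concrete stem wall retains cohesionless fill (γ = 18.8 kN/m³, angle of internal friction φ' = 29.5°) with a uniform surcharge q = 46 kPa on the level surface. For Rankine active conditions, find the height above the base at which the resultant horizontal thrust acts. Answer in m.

K_a = 0.3401.
Triangular part P₁ = ½K_aγH² = 379.8 at H/3 = 3.633 m; rectangular part P₂ = K_a q H = 170.5 at H/2 = 5.450 m.
ȳ = (P₁·3.633 + P₂·5.450)/(P₁+P₂) = 4.196 m.

4.20 m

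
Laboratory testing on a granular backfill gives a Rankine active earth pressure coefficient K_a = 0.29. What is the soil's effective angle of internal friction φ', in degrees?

K_a = tan²(45° − φ/2) ⇒ 45° − φ/2 = arctan(√0.29) = 28.30°.
φ = 2(45° − 28.30°) = 33.39°.

33.4°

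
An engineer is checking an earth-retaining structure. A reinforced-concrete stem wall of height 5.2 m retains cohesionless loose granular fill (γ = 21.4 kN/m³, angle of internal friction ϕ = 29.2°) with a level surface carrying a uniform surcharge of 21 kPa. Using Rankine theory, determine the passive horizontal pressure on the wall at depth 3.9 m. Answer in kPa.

K_p = (1 + sin φ)/(1 − sin φ) = 2.905.
σ_v = γz + q = 21.4 × 3.9 + 21 = 104.5 kPa.
σ_h = K_p σ_v = 2.905 × 104.5 = 303.5 kPa.

303 kPa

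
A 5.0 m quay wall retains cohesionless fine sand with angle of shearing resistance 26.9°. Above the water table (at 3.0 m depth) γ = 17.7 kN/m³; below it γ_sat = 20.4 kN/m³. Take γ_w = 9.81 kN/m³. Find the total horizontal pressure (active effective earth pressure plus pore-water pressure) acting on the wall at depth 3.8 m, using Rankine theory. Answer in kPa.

K_a = (1 − sin φ)/(1 + sin φ) = 0.3770.
γ' = 20.4 − 9.81 = 10.59 kN/m³.
Effective vertical stress at 3.8 m: σ'_v = 17.7×3.0 + 10.59×0.800 = 61.57 kPa.
σ'_h = K_a σ'_v = 0.3770 × 61.57 = 23.21 kPa; u = γ_w × 0.800 = 7.848 kPa.
Total σ_h = 23.21 + 7.848 = 31.06 kPa.

31.1 kPa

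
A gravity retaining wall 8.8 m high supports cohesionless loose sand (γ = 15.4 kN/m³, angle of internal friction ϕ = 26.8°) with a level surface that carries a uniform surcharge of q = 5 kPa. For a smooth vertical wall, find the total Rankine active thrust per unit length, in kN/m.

K_a = tan²(45° − φ/2) = 0.3785.
Soil triangle: ½ K_a γ H² = 0.5×0.3785×15.4×8.8² = 225.7 kN/m.
Surcharge rectangle: K_a q H = 0.3785×5×8.8 = 16.65 kN/m.
Total = 225.7 + 16.65 = 242.3 kN/m.

242 kN/m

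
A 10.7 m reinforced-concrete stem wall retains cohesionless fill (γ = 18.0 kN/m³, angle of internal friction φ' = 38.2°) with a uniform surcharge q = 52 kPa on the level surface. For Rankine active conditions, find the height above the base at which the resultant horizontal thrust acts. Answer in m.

4.19 m

K_a = 0.2358.
Triangular part P₁ = ½K_aγH² = 243.0 at H/3 = 3.567 m; rectangular part P₂ = K_a q H = 131.2 at H/2 = 5.350 m.
ȳ = (P₁·3.567 + P₂·5.350)/(P₁+P₂) = 4.192 m.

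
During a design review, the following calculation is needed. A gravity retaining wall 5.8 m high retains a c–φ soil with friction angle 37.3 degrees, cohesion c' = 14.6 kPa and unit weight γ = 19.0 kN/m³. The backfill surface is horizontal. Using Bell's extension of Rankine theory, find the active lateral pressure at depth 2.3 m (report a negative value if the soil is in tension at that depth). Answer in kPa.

K_a = (1 − sin φ)/(1 + sin φ) = 0.2453.
σ_a = K_a γ z − 2c√K_a = 0.2453×19.0×2.3 − 2×14.6×0.4953 = -3.742 kPa.

-3.74 kPa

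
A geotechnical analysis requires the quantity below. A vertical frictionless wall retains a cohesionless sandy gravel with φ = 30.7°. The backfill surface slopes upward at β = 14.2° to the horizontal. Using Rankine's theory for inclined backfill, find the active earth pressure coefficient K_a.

K_a = cos β · (cos β − √(cos²β − cos²φ)) / (cos β + √(cos²β − cos²φ)).
cos β = 0.9694, cos φ = 0.8599, √(cos²β − cos²φ) = 0.4477.
K_a = 0.9694 × (0.9694 − 0.4477)/(0.9694 + 0.4477) = 0.3569.

0.357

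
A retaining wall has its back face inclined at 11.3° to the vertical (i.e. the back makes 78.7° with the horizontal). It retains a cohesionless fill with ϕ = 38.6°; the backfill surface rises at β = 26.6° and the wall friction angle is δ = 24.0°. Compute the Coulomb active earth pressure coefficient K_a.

K_a = sin²(α+φ) / [sin²α · sin(α−δ) · (1 + √{sin(φ+δ)sin(φ−β) / (sin(α−δ)sin(α+β))})²].
With α = 78.7°, φ = 38.6°, δ = 24.0°, β = 26.6°: K_a = 0.4567.

0.457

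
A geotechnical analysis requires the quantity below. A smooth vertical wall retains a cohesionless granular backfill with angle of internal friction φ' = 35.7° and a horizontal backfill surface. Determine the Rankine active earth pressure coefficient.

K_a = (1 − sin φ)/(1 + sin φ) = (1 − sin 35.7°)/(1 + sin 35.7°) = 0.2630.

0.263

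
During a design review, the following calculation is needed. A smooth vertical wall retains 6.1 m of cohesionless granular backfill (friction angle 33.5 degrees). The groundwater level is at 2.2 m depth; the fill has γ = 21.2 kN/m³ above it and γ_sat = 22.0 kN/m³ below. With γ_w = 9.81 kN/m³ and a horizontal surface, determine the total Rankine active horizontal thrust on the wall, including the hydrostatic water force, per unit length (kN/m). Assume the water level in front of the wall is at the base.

169 kN/m

K_a = tan²(45° − φ/2) = 0.2887.
γ' = 22.0 − 9.81 = 12.19 kN/m³. Depth below WT = 3.9 m.
σ'_h at WT = K_a γ d_w = 13.47 kPa; at base = 13.47 + K_a γ' × 3.9 = 27.19 kPa.
P₁ (0–2.2 m) = ½×13.47×2.2 = 14.81. P₂ (2.2–6.1 m) = ½(13.47+27.19)×3.9 = 79.28.
P_w = ½ γ_w h₂² = 0.5×9.81×3.9² = 74.61. Total = 14.81+79.28+74.61 = 168.7 kN/m.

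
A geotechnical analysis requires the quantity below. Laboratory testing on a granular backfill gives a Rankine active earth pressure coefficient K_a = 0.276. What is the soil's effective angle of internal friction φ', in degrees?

34.6°

K_a = tan²(45° − φ/2) ⇒ 45° − φ/2 = arctan(√0.276) = 27.72°.
φ = 2(45° − 27.72°) = 34.57°.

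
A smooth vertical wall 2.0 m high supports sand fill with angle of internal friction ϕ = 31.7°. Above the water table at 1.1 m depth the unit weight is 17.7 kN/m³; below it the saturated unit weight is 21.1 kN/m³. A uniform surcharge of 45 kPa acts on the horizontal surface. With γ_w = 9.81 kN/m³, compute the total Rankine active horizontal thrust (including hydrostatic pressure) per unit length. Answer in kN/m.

42.2 kN/m

K_a = tan²(45° − φ/2) = 0.3111.
γ' = 21.1 − 9.81 = 11.29 kN/m³. h₂ = H − d_w = 0.9 m.
σ'_h: at surface K_a·q = 14.00; at WT K_a(q+γd_w) = 20.05; at base K_a(q+γd_w+γ'h₂) = 23.22 kPa.
P₁ = ½(14.00+20.05)×1.1 = 18.73; P₂ = ½(20.05+23.22)×0.9 = 19.47; P_w = ½γ_w h₂² = 3.973.
Total = 18.73+19.47+3.973 = 42.17 kN/m.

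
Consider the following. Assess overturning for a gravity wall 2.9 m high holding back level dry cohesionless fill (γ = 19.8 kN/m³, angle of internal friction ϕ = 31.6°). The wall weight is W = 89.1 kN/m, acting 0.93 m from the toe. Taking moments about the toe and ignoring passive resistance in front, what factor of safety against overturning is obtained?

3.30

K_a = tan²(45° − 31.6°/2) = 0.3123.
P_a = ½K_aγH² = 0.5×0.3123×19.8×2.9² = 26.01 kN/m, acting at H/3 = 0.9667 m above the base.
Overturning moment M_o = P_a × H/3 = 26.01 × 0.9667 = 25.14.
Resisting moment M_r = W × 0.93 = 89.1 × 0.93 = 82.86.
FS_overturning = M_r/M_o = 82.86/25.14 = 3.296.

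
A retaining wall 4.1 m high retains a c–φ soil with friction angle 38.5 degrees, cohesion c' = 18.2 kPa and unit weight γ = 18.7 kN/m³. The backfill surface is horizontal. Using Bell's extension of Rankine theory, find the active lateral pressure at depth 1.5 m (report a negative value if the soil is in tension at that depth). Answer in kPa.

K_a = (1 − sin φ)/(1 + sin φ) = 0.2327.
σ_a = K_a γ z − 2c√K_a = 0.2327×18.7×1.5 − 2×18.2×0.4823 = -11.03 kPa.

-11.0 kPa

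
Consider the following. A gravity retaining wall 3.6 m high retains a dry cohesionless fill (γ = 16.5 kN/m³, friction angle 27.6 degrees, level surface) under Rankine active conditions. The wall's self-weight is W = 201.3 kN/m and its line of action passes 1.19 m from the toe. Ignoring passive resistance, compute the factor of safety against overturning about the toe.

5.09

K_a = tan²(45° − 27.6°/2) = 0.3668.
P_a = ½K_aγH² = 0.5×0.3668×16.5×3.6² = 39.22 kN/m, acting at H/3 = 1.200 m above the base.
Overturning moment M_o = P_a × H/3 = 39.22 × 1.200 = 47.06.
Resisting moment M_r = W × 1.19 = 201.3 × 1.19 = 239.5.
FS_overturning = M_r/M_o = 239.5/47.06 = 5.090.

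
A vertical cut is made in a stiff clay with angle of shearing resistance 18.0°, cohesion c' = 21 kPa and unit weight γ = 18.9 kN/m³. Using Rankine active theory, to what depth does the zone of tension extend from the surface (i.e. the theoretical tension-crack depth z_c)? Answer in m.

3.06 m

K_a = tan²(45° − 18.0°/2) = 0.5279; √K_a = 0.7265.
The active pressure is zero where K_a γ z = 2c√K_a, so z_c = 2c/(γ√K_a) = 2×21/(18.9×0.7265) = 3.059 m.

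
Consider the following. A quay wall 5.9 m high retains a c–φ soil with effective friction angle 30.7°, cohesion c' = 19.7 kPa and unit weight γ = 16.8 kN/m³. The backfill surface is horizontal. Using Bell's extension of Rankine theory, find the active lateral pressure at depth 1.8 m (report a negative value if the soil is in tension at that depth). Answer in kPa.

K_a = (1 − sin φ)/(1 + sin φ) = 0.3240.
σ_a = K_a γ z − 2c√K_a = 0.3240×16.8×1.8 − 2×19.7×0.5692 = -12.63 kPa.

-12.6 kPa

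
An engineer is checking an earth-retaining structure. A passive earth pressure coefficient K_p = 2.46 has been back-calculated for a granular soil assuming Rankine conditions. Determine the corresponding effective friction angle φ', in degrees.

K_p = (1+sin φ)/(1−sin φ) ⇒ sin φ = (K_p − 1)/(K_p + 1) = 0.4220.
φ = arcsin(0.4220) = 24.96°.

25.0°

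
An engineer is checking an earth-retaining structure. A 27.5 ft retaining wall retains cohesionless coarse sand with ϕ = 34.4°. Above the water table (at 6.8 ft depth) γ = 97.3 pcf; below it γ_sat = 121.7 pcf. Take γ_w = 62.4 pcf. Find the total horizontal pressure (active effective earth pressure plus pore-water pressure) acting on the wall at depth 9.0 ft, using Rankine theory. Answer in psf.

K_a = (1 − sin φ)/(1 + sin φ) = 0.2780.
γ' = 121.7 − 62.4 = 59.30 pcf.
Effective vertical stress at 9.0 ft: σ'_v = 97.3×6.8 + 59.30×2.20 = 792.1 psf.
σ'_h = K_a σ'_v = 0.2780 × 792.1 = 220.2 psf; u = γ_w × 2.20 = 137.3 psf.
Total σ_h = 220.2 + 137.3 = 357.5 psf.

357 psf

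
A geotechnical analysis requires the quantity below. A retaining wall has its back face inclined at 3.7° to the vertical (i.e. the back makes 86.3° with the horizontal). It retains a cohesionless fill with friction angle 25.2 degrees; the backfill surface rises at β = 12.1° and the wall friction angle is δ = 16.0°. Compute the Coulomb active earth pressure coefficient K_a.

0.471

K_a = sin²(α+φ) / [sin²α · sin(α−δ) · (1 + √{sin(φ+δ)sin(φ−β) / (sin(α−δ)sin(α+β))})²].
With α = 86.3°, φ = 25.2°, δ = 16.0°, β = 12.1°: K_a = 0.4708.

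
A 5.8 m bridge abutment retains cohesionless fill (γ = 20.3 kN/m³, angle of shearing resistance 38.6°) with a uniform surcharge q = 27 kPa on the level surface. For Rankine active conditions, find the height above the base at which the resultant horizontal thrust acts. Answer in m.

K_a = 0.2316.
Triangular part P₁ = ½K_aγH² = 79.09 at H/3 = 1.933 m; rectangular part P₂ = K_a q H = 36.27 at H/2 = 2.900 m.
ȳ = (P₁·1.933 + P₂·2.900)/(P₁+P₂) = 2.237 m.

2.24 m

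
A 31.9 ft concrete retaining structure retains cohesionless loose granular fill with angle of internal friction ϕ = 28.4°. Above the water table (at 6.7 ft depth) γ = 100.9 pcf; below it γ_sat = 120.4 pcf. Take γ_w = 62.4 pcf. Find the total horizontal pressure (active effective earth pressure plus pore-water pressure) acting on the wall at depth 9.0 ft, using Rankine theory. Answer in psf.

K_a = (1 − sin φ)/(1 + sin φ) = 0.3554.
γ' = 120.4 − 62.4 = 58.00 pcf.
Effective vertical stress at 9.0 ft: σ'_v = 100.9×6.7 + 58.00×2.30 = 809.4 psf.
σ'_h = K_a σ'_v = 0.3554 × 809.4 = 287.6 psf; u = γ_w × 2.30 = 143.5 psf.
Total σ_h = 287.6 + 143.5 = 431.2 psf.

431 psf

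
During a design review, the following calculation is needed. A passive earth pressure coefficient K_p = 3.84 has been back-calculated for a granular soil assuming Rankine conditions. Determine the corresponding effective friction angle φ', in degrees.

K_p = (1+sin φ)/(1−sin φ) ⇒ sin φ = (K_p − 1)/(K_p + 1) = 0.5868.
φ = arcsin(0.5868) = 35.93°.

35.9°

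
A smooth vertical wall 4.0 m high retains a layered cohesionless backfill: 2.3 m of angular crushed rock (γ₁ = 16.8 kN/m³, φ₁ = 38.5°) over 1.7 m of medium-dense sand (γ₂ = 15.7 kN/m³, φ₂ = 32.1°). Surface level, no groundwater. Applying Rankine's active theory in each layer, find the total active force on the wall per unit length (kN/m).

37.4 kN/m

K_a1 = tan²(45°−38.5°/2) = 0.2327; K_a2 = tan²(45°−32.1°/2) = 0.3060.
Layer 1: σ at base = K_a1 γ₁ h₁ = 8.990 kPa; P₁ = ½×8.990×2.3 = 10.34.
Layer 2: σ_v at top = γ₁h₁ = 38.64; σ_h top = K_a2×38.64 = 11.82; σ_h base = K_a2×(38.64+15.7×1.7) = 19.99.
P₂ = ½(11.82+19.99)×1.7 = 27.04. Total P_a = 10.34+27.04 = 37.38 kN/m.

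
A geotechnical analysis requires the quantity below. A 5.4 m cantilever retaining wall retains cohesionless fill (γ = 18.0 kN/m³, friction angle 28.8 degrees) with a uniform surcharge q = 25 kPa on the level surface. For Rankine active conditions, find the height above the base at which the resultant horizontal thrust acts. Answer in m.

K_a = 0.3498.
Triangular part P₁ = ½K_aγH² = 91.79 at H/3 = 1.800 m; rectangular part P₂ = K_a q H = 47.22 at H/2 = 2.700 m.
ȳ = (P₁·1.800 + P₂·2.700)/(P₁+P₂) = 2.106 m.

2.11 m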